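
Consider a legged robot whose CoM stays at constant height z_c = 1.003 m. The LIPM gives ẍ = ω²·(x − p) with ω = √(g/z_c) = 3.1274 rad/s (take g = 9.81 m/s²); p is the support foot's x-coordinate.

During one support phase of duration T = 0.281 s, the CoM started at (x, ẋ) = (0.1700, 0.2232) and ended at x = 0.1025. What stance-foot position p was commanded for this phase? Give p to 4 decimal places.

p = 0.5067

ωT = 3.1274·0.281 = 0.878799; cosh(ωT) = 1.411644, sinh(ωT) = 0.996363
x(T) = p + (x₀−p)·cosh(ωT) + (ẋ₀/ω)·sinh(ωT) ⇒ p·(1 − cosh) = x(T) − x₀·cosh − (ẋ₀/ω)·sinh
numerator   = 0.1025 − (0.1700)·1.411644 − (0.2232/3.1274)·0.996363 = -0.208589
denominator = 1 − 1.411644 = -0.411644
p = -0.208589 / -0.411644 = 0.5067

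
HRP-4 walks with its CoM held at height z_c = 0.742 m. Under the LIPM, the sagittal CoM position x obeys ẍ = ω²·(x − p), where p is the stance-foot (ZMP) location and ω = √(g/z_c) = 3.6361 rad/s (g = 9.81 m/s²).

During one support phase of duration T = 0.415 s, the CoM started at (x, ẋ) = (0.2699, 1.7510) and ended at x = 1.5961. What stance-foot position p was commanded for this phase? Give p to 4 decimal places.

p = 0.0580

ωT = 3.6361·0.415 = 1.508981; cosh(ωT) = 2.371629, sinh(ωT) = 2.150494
x(T) = p + (x₀−p)·cosh(ωT) + (ẋ₀/ω)·sinh(ωT) ⇒ p·(1 − cosh) = x(T) − x₀·cosh − (ẋ₀/ω)·sinh
numerator   = 1.5961 − (0.2699)·2.371629 − (1.7510/3.6361)·2.150494 = -0.079594
denominator = 1 − 2.371629 = -1.371629
p = -0.079594 / -1.371629 = 0.0580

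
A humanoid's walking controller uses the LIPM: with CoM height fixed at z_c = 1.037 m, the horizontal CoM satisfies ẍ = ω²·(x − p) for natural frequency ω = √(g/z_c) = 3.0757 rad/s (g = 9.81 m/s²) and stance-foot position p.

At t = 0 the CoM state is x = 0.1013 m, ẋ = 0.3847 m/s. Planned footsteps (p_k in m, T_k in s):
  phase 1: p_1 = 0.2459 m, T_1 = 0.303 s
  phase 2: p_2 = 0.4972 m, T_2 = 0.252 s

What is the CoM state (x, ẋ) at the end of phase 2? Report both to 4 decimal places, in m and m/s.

x = 0.0883, ẋ = -0.7512

phase 1: p=0.2459, T=0.303, ωT=0.931937, cosh=1.466607, sinh=1.072817; start (x,ẋ)=(0.101300, 0.384700) → end (x,ẋ)=(0.168014, 0.087072)
phase 2: p=0.4972, T=0.252, ωT=0.775076, cosh=1.315713, sinh=0.855045; start (x,ẋ)=(0.168014, 0.087072) → end (x,ẋ)=(0.088291, -0.751152)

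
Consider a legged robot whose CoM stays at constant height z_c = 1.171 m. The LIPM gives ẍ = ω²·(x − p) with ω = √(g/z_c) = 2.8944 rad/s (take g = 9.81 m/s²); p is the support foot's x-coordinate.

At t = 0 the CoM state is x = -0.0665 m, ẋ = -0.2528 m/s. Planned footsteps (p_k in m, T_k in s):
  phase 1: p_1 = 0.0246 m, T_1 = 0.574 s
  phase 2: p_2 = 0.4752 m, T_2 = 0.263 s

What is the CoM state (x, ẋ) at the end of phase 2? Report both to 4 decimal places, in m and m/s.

phase 1: p=0.0246, T=0.574, ωT=1.661386, cosh=2.728239, sinh=2.538364; start (x,ẋ)=(-0.066500, -0.252800) → end (x,ẋ)=(-0.445646, -1.359014)
phase 2: p=0.4752, T=0.263, ωT=0.761227, cosh=1.303997, sinh=0.836905; start (x,ẋ)=(-0.445646, -1.359014) → end (x,ẋ)=(-1.118535, -4.002750)

x = -1.1185, ẋ = -4.0027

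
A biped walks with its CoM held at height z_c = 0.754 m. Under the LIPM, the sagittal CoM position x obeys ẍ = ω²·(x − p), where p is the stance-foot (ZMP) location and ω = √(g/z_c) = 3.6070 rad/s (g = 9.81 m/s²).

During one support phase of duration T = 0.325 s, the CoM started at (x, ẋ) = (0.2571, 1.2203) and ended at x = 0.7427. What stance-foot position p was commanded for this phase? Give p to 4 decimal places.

p = 0.2679

ωT = 3.6070·0.325 = 1.172275; cosh(ωT) = 1.769496, sinh(ωT) = 1.459835
x(T) = p + (x₀−p)·cosh(ωT) + (ẋ₀/ω)·sinh(ωT) ⇒ p·(1 − cosh) = x(T) − x₀·cosh − (ẋ₀/ω)·sinh
numerator   = 0.7427 − (0.2571)·1.769496 − (1.2203/3.6070)·1.459835 = -0.206121
denominator = 1 − 1.769496 = -0.769496
p = -0.206121 / -0.769496 = 0.2679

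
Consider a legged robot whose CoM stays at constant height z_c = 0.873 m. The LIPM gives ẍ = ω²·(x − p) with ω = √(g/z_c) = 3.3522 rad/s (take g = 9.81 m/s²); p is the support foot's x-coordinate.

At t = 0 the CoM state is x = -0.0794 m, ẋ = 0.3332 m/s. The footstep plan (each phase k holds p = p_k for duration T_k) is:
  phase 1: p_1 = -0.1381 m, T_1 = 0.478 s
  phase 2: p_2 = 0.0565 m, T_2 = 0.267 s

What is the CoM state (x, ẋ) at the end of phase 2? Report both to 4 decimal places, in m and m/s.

phase 1: p=-0.1381, T=0.478, ωT=1.602352, cosh=2.583058, sinh=2.381636; start (x,ẋ)=(-0.079400, 0.333200) → end (x,ẋ)=(0.250254, 1.329319)
phase 2: p=0.0565, T=0.267, ωT=0.895037, cosh=1.428010, sinh=1.019418; start (x,ẋ)=(0.250254, 1.329319) → end (x,ẋ)=(0.737434, 2.560395)

x = 0.7374, ẋ = 2.5604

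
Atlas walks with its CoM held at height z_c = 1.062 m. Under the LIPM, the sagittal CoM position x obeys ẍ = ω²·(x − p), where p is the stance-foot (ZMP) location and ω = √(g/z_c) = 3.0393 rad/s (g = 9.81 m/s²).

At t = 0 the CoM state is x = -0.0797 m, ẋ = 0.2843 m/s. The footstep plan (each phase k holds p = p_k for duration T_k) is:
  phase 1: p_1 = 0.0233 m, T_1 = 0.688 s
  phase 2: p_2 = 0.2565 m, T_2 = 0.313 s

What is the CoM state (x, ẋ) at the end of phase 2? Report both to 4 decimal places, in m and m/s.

x = -0.1942, ẋ = -1.0676

phase 1: p=0.0233, T=0.688, ωT=2.091038, cosh=4.108437, sinh=3.984878; start (x,ẋ)=(-0.079700, 0.284300) → end (x,ẋ)=(-0.027118, -0.079429)
phase 2: p=0.2565, T=0.313, ωT=0.951301, cosh=1.487657, sinh=1.101419; start (x,ẋ)=(-0.027118, -0.079429) → end (x,ẋ)=(-0.194211, -1.067588)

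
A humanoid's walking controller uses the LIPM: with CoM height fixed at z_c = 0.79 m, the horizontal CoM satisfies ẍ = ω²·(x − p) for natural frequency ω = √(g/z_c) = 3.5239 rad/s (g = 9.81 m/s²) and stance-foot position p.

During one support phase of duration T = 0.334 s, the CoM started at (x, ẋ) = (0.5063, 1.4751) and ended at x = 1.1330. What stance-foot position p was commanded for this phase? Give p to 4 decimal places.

ωT = 3.5239·0.334 = 1.176983; cosh(ωT) = 1.776388, sinh(ωT) = 1.468181
x(T) = p + (x₀−p)·cosh(ωT) + (ẋ₀/ω)·sinh(ωT) ⇒ p·(1 − cosh) = x(T) − x₀·cosh − (ẋ₀/ω)·sinh
numerator   = 1.1330 − (0.5063)·1.776388 − (1.4751/3.5239)·1.468181 = -0.380964
denominator = 1 − 1.776388 = -0.776388
p = -0.380964 / -0.776388 = 0.4907

p = 0.4907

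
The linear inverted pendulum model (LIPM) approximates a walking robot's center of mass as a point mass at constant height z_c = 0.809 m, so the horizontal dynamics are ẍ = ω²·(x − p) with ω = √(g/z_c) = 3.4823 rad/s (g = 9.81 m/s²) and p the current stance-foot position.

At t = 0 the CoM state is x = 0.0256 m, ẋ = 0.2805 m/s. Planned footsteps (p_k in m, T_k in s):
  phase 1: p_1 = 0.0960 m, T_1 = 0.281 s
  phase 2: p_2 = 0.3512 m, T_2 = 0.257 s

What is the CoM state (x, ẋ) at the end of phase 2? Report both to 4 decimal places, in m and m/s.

x = 0.0082, ẋ = -0.7504

phase 1: p=0.0960, T=0.281, ωT=0.978526, cosh=1.518199, sinh=1.142334; start (x,ẋ)=(0.025600, 0.280500) → end (x,ẋ)=(0.081134, 0.145807)
phase 2: p=0.3512, T=0.257, ωT=0.894951, cosh=1.427922, sinh=1.019294; start (x,ẋ)=(0.081134, 0.145807) → end (x,ẋ)=(0.008246, -0.750395)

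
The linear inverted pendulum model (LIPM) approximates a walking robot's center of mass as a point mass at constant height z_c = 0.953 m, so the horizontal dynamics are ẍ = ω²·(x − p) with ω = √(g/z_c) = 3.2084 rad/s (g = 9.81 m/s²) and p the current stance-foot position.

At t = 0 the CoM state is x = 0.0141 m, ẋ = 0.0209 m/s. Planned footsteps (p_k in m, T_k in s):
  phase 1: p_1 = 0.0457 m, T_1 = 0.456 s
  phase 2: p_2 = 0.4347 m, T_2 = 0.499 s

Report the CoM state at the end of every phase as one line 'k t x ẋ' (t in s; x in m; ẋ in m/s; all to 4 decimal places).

phase 1: p=0.0457, T=0.456, ωT=1.463030, cosh=2.275281, sinh=2.043747; start (x,ẋ)=(0.014100, 0.020900) → end (x,ẋ)=(-0.012886, -0.159653)
phase 2: p=0.4347, T=0.499, ωT=1.600992, cosh=2.579821, sinh=2.378125; start (x,ẋ)=(-0.012886, -0.159653) → end (x,ẋ)=(-0.838328, -3.826943)

1 0.4560 -0.0129 -0.1597
2 0.9550 -0.8383 -3.8269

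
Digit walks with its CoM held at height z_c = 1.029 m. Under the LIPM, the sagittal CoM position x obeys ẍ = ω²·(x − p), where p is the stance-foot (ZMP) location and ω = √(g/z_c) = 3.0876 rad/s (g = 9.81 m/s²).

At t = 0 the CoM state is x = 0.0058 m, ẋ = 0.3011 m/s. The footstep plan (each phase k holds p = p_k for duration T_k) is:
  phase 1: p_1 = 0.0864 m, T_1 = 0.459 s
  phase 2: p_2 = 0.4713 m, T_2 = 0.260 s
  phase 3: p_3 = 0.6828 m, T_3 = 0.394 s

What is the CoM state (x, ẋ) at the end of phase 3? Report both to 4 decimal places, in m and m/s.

phase 1: p=0.0864, T=0.459, ωT=1.417208, cosh=2.183989, sinh=1.941599; start (x,ẋ)=(0.005800, 0.301100) → end (x,ẋ)=(0.099714, 0.174412)
phase 2: p=0.4713, T=0.260, ωT=0.802776, cosh=1.339905, sinh=0.891822; start (x,ẋ)=(0.099714, 0.174412) → end (x,ẋ)=(0.023786, -0.789502)
phase 3: p=0.6828, T=0.394, ωT=1.216514, cosh=1.835831, sinh=1.539570; start (x,ẋ)=(0.023786, -0.789502) → end (x,ẋ)=(-0.920708, -4.582065)

x = -0.9207, ẋ = -4.5821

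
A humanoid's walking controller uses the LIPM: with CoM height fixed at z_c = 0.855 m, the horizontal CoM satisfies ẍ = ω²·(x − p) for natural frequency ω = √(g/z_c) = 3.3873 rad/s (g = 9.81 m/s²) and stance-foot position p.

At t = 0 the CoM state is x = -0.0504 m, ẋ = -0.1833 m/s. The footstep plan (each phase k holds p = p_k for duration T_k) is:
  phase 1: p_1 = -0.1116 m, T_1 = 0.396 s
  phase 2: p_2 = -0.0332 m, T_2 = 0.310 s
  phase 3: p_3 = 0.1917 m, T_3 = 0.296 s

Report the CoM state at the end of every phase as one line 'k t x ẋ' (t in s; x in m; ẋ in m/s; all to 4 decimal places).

1 0.3960 -0.0830 -0.0052
2 0.7060 -0.1149 -0.2197
3 1.0020 -0.3589 -1.5646

phase 1: p=-0.1116, T=0.396, ωT=1.341371, cosh=2.042885, sinh=1.781398; start (x,ẋ)=(-0.050400, -0.183300) → end (x,ẋ)=(-0.082974, -0.005172)
phase 2: p=-0.0332, T=0.310, ωT=1.050063, cosh=1.603873, sinh=1.253958; start (x,ẋ)=(-0.082974, -0.005172) → end (x,ẋ)=(-0.114946, -0.219711)
phase 3: p=0.1917, T=0.296, ωT=1.002641, cosh=1.546189, sinh=1.179280; start (x,ẋ)=(-0.114946, -0.219711) → end (x,ẋ)=(-0.358924, -1.564634)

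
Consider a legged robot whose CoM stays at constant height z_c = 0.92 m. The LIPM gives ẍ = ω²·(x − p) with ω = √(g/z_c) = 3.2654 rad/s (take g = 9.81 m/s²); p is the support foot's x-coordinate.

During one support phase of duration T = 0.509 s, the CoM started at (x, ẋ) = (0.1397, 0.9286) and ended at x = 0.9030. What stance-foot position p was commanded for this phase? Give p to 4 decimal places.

p = 0.1161

ωT = 3.2654·0.509 = 1.662089; cosh(ωT) = 2.730025, sinh(ωT) = 2.540282
x(T) = p + (x₀−p)·cosh(ωT) + (ẋ₀/ω)·sinh(ωT) ⇒ p·(1 − cosh) = x(T) − x₀·cosh − (ẋ₀/ω)·sinh
numerator   = 0.9030 − (0.1397)·2.730025 − (0.9286/3.2654)·2.540282 = -0.200779
denominator = 1 − 2.730025 = -1.730025
p = -0.200779 / -1.730025 = 0.1161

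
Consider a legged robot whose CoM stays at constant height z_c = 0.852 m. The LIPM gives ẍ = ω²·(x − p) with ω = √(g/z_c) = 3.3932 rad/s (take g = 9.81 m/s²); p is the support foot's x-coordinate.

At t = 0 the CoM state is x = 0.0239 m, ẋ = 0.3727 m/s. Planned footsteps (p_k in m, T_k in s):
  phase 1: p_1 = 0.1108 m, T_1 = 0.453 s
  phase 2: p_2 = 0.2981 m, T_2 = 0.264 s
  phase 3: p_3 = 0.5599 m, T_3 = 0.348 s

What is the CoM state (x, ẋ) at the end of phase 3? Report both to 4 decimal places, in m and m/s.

phase 1: p=0.1108, T=0.453, ωT=1.537120, cosh=2.433087, sinh=2.218087; start (x,ẋ)=(0.023900, 0.372700) → end (x,ẋ)=(0.142994, 0.252766)
phase 2: p=0.2981, T=0.264, ωT=0.895805, cosh=1.428793, sinh=1.020514; start (x,ẋ)=(0.142994, 0.252766) → end (x,ẋ)=(0.152505, -0.175954)
phase 3: p=0.5599, T=0.348, ωT=1.180834, cosh=1.782055, sinh=1.475033; start (x,ẋ)=(0.152505, -0.175954) → end (x,ẋ)=(-0.242588, -2.352604)

x = -0.2426, ẋ = -2.3526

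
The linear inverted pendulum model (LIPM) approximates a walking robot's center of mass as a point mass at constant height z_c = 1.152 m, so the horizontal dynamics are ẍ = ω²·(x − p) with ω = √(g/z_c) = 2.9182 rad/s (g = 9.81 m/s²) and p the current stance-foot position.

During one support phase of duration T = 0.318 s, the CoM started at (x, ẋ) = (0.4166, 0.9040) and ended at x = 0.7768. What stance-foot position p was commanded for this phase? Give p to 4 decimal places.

p = 0.3525

ωT = 2.9182·0.318 = 0.927988; cosh(ωT) = 1.462381, sinh(ωT) = 1.067033
x(T) = p + (x₀−p)·cosh(ωT) + (ẋ₀/ω)·sinh(ωT) ⇒ p·(1 − cosh) = x(T) − x₀·cosh − (ẋ₀/ω)·sinh
numerator   = 0.7768 − (0.4166)·1.462381 − (0.9040/2.9182)·1.067033 = -0.162973
denominator = 1 − 1.462381 = -0.462381
p = -0.162973 / -0.462381 = 0.3525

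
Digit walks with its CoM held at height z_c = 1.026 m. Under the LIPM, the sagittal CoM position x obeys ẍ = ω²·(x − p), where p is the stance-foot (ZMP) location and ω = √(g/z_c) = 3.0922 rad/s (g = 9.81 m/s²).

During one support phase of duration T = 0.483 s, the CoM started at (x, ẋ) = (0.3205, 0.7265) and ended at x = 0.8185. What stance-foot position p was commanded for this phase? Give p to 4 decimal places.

ωT = 3.0922·0.483 = 1.493533; cosh(ωT) = 2.338688, sinh(ωT) = 2.114110
x(T) = p + (x₀−p)·cosh(ωT) + (ẋ₀/ω)·sinh(ωT) ⇒ p·(1 − cosh) = x(T) − x₀·cosh − (ẋ₀/ω)·sinh
numerator   = 0.8185 − (0.3205)·2.338688 − (0.7265/3.0922)·2.114110 = -0.427751
denominator = 1 − 2.338688 = -1.338688
p = -0.427751 / -1.338688 = 0.3195

p = 0.3195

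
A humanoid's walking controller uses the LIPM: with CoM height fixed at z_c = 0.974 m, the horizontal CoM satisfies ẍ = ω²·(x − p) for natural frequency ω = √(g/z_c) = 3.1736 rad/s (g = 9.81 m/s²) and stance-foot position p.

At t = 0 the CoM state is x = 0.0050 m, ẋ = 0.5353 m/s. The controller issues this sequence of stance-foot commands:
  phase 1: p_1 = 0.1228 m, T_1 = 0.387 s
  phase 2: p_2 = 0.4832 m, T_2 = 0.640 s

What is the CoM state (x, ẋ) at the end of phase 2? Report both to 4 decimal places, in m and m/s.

x = -0.2574, ẋ = -2.1653

phase 1: p=0.1228, T=0.387, ωT=1.228183, cosh=1.853922, sinh=1.561098; start (x,ẋ)=(0.005000, 0.535300) → end (x,ẋ)=(0.167723, 0.408788)
phase 2: p=0.4832, T=0.640, ωT=2.031104, cosh=3.876844, sinh=3.745653; start (x,ẋ)=(0.167723, 0.408788) → end (x,ẋ)=(-0.257383, -2.165336)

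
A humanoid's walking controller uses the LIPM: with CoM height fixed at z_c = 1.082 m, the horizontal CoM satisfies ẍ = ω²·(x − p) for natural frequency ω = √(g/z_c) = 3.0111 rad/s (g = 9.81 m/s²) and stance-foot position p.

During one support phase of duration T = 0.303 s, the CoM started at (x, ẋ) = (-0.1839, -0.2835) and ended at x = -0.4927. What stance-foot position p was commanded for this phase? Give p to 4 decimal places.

p = 0.2881

ωT = 3.0111·0.303 = 0.912363; cosh(ωT) = 1.445887, sinh(ωT) = 1.044313
x(T) = p + (x₀−p)·cosh(ωT) + (ẋ₀/ω)·sinh(ωT) ⇒ p·(1 − cosh) = x(T) − x₀·cosh − (ẋ₀/ω)·sinh
numerator   = -0.4927 − (-0.1839)·1.445887 − (-0.2835/3.0111)·1.044313 = -0.128478
denominator = 1 − 1.445887 = -0.445887
p = -0.128478 / -0.445887 = 0.2881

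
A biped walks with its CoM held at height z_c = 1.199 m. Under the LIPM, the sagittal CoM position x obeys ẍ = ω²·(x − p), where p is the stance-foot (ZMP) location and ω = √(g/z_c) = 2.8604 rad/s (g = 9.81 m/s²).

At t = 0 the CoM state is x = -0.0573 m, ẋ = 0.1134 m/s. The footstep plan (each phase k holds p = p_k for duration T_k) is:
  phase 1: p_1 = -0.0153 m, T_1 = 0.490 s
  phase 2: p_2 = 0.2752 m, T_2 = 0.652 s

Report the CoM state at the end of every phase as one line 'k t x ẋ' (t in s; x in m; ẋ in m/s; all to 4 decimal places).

phase 1: p=-0.0153, T=0.490, ωT=1.401596, cosh=2.153940, sinh=1.907737; start (x,ẋ)=(-0.057300, 0.113400) → end (x,ẋ)=(-0.030134, 0.015067)
phase 2: p=0.2752, T=0.652, ωT=1.864981, cosh=3.305356, sinh=3.150456; start (x,ẋ)=(-0.030134, 0.015067) → end (x,ẋ)=(-0.717441, -2.701731)

1 0.4900 -0.0301 0.0151
2 1.1420 -0.7174 -2.7017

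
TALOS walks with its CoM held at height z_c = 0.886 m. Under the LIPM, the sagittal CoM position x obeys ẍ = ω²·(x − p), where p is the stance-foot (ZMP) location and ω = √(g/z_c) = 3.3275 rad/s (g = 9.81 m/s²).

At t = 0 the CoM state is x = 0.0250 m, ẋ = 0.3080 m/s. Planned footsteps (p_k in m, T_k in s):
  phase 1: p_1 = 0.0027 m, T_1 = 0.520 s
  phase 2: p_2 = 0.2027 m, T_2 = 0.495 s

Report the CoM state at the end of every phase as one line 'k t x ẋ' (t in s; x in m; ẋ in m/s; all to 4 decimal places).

phase 1: p=0.0027, T=0.520, ωT=1.730300, cosh=2.909789, sinh=2.732558; start (x,ẋ)=(0.025000, 0.308000) → end (x,ẋ)=(0.320519, 1.098980)
phase 2: p=0.2027, T=0.495, ωT=1.647112, cosh=2.692286, sinh=2.499681; start (x,ẋ)=(0.320519, 1.098980) → end (x,ẋ)=(1.345477, 3.938751)

1 0.5200 0.3205 1.0990
2 1.0150 1.3455 3.9388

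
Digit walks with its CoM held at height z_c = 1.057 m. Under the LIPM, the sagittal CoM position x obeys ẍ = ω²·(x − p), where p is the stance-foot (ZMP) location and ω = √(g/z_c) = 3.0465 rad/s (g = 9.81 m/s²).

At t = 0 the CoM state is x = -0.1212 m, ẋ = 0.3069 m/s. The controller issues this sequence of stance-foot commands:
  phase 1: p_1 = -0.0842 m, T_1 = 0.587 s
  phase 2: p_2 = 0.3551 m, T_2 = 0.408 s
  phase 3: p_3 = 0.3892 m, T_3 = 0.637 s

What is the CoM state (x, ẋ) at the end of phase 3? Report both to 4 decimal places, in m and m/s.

phase 1: p=-0.0842, T=0.587, ωT=1.788295, cosh=3.073249, sinh=2.906004; start (x,ẋ)=(-0.121200, 0.306900) → end (x,ẋ)=(0.094836, 0.615614)
phase 2: p=0.3551, T=0.408, ωT=1.242972, cosh=1.877212, sinh=1.588687; start (x,ẋ)=(0.094836, 0.615614) → end (x,ẋ)=(0.187560, -0.104021)
phase 3: p=0.3892, T=0.637, ωT=1.940621, cosh=3.553343, sinh=3.409728; start (x,ẋ)=(0.187560, -0.104021) → end (x,ẋ)=(-0.443720, -2.464206)

x = -0.4437, ẋ = -2.4642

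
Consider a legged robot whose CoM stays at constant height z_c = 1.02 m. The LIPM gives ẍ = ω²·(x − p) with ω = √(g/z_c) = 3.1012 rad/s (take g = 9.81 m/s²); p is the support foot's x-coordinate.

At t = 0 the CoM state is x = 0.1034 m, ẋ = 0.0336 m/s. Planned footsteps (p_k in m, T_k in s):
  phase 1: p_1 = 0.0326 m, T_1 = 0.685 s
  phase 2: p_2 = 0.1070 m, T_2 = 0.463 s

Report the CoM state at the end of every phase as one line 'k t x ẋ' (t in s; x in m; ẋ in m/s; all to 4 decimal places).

phase 1: p=0.0326, T=0.685, ωT=2.124322, cosh=4.243368, sinh=4.123854; start (x,ẋ)=(0.103400, 0.033600) → end (x,ẋ)=(0.377710, 1.048031)
phase 2: p=0.1070, T=0.463, ωT=1.435856, cosh=2.220576, sinh=1.982664; start (x,ẋ)=(0.377710, 1.048031) → end (x,ẋ)=(1.378162, 3.991733)

1 0.6850 0.3777 1.0480
2 1.1480 1.3782 3.9917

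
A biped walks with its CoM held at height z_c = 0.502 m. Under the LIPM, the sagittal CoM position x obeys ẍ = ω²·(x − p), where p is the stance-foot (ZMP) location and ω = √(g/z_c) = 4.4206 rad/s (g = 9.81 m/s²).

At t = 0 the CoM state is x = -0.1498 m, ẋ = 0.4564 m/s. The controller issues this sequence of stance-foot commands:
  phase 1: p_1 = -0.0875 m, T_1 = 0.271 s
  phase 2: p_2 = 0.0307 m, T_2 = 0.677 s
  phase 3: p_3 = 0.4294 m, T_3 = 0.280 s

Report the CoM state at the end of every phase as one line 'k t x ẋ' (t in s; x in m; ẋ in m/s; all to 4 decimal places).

phase 1: p=-0.0875, T=0.271, ωT=1.197983, cosh=1.807614, sinh=1.505812; start (x,ẋ)=(-0.149800, 0.456400) → end (x,ẋ)=(-0.044648, 0.410289)
phase 2: p=0.0307, T=0.677, ωT=2.992746, cosh=9.995259, sinh=9.945109; start (x,ẋ)=(-0.044648, 0.410289) → end (x,ẋ)=(0.200608, 0.788377)
phase 3: p=0.4294, T=0.280, ωT=1.237768, cosh=1.868970, sinh=1.578939; start (x,ẋ)=(0.200608, 0.788377) → end (x,ẋ)=(0.283386, -0.123479)

1 0.2710 -0.0446 0.4103
2 0.9480 0.2006 0.7884
3 1.2280 0.2834 -0.1235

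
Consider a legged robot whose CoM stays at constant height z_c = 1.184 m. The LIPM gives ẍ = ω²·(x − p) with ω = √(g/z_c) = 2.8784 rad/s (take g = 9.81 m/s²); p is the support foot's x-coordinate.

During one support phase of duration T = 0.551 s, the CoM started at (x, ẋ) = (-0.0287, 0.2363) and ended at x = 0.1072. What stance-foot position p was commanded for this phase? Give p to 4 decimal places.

ωT = 2.8784·0.551 = 1.585998; cosh(ωT) = 2.544454, sinh(ωT) = 2.339711
x(T) = p + (x₀−p)·cosh(ωT) + (ẋ₀/ω)·sinh(ωT) ⇒ p·(1 − cosh) = x(T) − x₀·cosh − (ẋ₀/ω)·sinh
numerator   = 0.1072 − (-0.0287)·2.544454 − (0.2363/2.8784)·2.339711 = -0.011851
denominator = 1 − 2.544454 = -1.544454
p = -0.011851 / -1.544454 = 0.0077

p = 0.0077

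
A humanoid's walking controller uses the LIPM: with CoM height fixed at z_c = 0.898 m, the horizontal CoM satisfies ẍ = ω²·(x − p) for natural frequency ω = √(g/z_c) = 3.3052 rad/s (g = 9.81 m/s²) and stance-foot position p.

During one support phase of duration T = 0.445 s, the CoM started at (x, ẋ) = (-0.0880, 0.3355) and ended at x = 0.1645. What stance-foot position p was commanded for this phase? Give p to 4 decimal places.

ωT = 3.3052·0.445 = 1.470814; cosh(ωT) = 2.291258, sinh(ωT) = 2.061519
x(T) = p + (x₀−p)·cosh(ωT) + (ẋ₀/ω)·sinh(ωT) ⇒ p·(1 − cosh) = x(T) − x₀·cosh − (ẋ₀/ω)·sinh
numerator   = 0.1645 − (-0.0880)·2.291258 − (0.3355/3.3052)·2.061519 = 0.156873
denominator = 1 − 2.291258 = -1.291258
p = 0.156873 / -1.291258 = -0.1215

p = -0.1215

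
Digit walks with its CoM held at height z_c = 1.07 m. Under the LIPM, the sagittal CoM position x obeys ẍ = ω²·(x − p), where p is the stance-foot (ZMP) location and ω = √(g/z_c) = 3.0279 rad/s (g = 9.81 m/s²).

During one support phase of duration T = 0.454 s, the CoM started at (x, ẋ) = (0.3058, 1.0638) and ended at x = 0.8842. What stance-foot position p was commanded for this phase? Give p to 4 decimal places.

p = 0.3708

ωT = 3.0279·0.454 = 1.374667; cosh(ωT) = 2.103341, sinh(ωT) = 1.850417
x(T) = p + (x₀−p)·cosh(ωT) + (ẋ₀/ω)·sinh(ωT) ⇒ p·(1 − cosh) = x(T) − x₀·cosh − (ẋ₀/ω)·sinh
numerator   = 0.8842 − (0.3058)·2.103341 − (1.0638/3.0279)·1.850417 = -0.409114
denominator = 1 − 2.103341 = -1.103341
p = -0.409114 / -1.103341 = 0.3708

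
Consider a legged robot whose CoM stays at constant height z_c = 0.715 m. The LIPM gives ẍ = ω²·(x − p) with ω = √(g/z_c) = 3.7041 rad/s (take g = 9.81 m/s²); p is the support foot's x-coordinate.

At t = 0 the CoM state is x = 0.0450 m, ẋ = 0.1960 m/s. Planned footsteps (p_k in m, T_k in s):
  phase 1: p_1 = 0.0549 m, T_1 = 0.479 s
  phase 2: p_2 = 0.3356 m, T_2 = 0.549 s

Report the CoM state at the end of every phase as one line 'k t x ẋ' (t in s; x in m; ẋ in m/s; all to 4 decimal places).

phase 1: p=0.0549, T=0.479, ωT=1.774264, cosh=3.032774, sinh=2.863166; start (x,ẋ)=(0.045000, 0.196000) → end (x,ẋ)=(0.176378, 0.489430)
phase 2: p=0.3356, T=0.549, ωT=2.033551, cosh=3.886021, sinh=3.755151; start (x,ẋ)=(0.176378, 0.489430) → end (x,ẋ)=(0.213035, -0.312756)

1 0.4790 0.1764 0.4894
2 1.0280 0.2130 -0.3128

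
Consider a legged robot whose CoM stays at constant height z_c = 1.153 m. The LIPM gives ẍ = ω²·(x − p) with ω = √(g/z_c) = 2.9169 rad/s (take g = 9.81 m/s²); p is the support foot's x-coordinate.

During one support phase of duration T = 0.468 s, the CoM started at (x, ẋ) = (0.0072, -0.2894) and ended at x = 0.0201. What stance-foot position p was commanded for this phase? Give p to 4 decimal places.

p = -0.1719

ωT = 2.9169·0.468 = 1.365109; cosh(ωT) = 2.085752, sinh(ωT) = 1.830399
x(T) = p + (x₀−p)·cosh(ωT) + (ẋ₀/ω)·sinh(ωT) ⇒ p·(1 − cosh) = x(T) − x₀·cosh − (ẋ₀/ω)·sinh
numerator   = 0.0201 − (0.0072)·2.085752 − (-0.2894/2.9169)·1.830399 = 0.186685
denominator = 1 − 2.085752 = -1.085752
p = 0.186685 / -1.085752 = -0.1719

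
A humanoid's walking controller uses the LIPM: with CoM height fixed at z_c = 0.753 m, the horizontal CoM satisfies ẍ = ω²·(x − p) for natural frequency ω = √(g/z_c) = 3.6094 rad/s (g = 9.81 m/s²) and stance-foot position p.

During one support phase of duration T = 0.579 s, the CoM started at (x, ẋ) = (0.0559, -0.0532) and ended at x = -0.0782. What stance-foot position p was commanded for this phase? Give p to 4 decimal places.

p = 0.0802

ωT = 3.6094·0.579 = 2.089843; cosh(ωT) = 4.103675, sinh(ωT) = 3.979968
x(T) = p + (x₀−p)·cosh(ωT) + (ẋ₀/ω)·sinh(ωT) ⇒ p·(1 − cosh) = x(T) − x₀·cosh − (ẋ₀/ω)·sinh
numerator   = -0.0782 − (0.0559)·4.103675 − (-0.0532/3.6094)·3.979968 = -0.248934
denominator = 1 − 4.103675 = -3.103675
p = -0.248934 / -3.103675 = 0.0802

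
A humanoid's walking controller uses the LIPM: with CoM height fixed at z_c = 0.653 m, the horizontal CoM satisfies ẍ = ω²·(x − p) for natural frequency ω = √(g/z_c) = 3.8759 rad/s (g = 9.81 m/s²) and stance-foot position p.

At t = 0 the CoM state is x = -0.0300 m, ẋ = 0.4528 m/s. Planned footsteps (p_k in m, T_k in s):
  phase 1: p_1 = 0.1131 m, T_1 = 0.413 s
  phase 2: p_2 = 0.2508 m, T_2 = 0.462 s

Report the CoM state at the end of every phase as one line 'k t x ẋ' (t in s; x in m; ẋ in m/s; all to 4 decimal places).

1 0.4130 0.0218 -0.1508
2 0.8750 -0.5680 -3.0506

phase 1: p=0.1131, T=0.413, ωT=1.600747, cosh=2.579239, sinh=2.377493; start (x,ẋ)=(-0.030000, 0.452800) → end (x,ẋ)=(0.021760, -0.150776)
phase 2: p=0.2508, T=0.462, ωT=1.790666, cosh=3.080145, sinh=2.913296; start (x,ẋ)=(0.021760, -0.150776) → end (x,ẋ)=(-0.568006, -3.050648)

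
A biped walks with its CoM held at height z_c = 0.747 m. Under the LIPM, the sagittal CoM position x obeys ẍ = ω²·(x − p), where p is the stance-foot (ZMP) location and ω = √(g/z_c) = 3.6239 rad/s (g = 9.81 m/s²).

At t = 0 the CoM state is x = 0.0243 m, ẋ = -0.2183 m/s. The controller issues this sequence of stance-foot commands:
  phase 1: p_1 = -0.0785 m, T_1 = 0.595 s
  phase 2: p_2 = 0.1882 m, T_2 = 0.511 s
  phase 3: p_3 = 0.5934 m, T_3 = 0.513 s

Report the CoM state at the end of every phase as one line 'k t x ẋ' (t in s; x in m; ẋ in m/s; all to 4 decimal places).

phase 1: p=-0.0785, T=0.595, ωT=2.156220, cosh=4.377094, sinh=4.261333; start (x,ẋ)=(0.024300, -0.218300) → end (x,ẋ)=(0.114767, 0.631984)
phase 2: p=0.1882, T=0.511, ωT=1.851813, cosh=3.264156, sinh=3.107204; start (x,ẋ)=(0.114767, 0.631984) → end (x,ẋ)=(0.490379, 1.236025)
phase 3: p=0.5934, T=0.513, ωT=1.859061, cosh=3.286762, sinh=3.130943; start (x,ẋ)=(0.490379, 1.236025) → end (x,ẋ)=(1.322683, 2.893619)

1 0.5950 0.1148 0.6320
2 1.1060 0.4904 1.2360
3 1.6190 1.3227 2.8936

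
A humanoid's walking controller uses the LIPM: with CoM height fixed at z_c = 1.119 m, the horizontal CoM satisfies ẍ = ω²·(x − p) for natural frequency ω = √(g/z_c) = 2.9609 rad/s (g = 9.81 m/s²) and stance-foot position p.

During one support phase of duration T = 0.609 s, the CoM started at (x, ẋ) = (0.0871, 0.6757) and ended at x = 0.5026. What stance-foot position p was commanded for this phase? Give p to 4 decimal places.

ωT = 2.9609·0.609 = 1.803188; cosh(ωT) = 3.116869, sinh(ωT) = 2.952096
x(T) = p + (x₀−p)·cosh(ωT) + (ẋ₀/ω)·sinh(ωT) ⇒ p·(1 − cosh) = x(T) − x₀·cosh − (ẋ₀/ω)·sinh
numerator   = 0.5026 − (0.0871)·3.116869 − (0.6757/2.9609)·2.952096 = -0.442570
denominator = 1 − 3.116869 = -2.116869
p = -0.442570 / -2.116869 = 0.2091

p = 0.2091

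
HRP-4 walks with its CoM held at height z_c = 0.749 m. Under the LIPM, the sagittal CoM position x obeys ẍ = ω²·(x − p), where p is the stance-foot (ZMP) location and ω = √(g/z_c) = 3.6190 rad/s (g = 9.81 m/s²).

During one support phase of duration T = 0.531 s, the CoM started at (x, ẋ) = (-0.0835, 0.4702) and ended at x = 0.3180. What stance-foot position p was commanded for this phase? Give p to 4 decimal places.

p = -0.0703

ωT = 3.6190·0.531 = 1.921689; cosh(ωT) = 3.489424, sinh(ωT) = 3.343065
x(T) = p + (x₀−p)·cosh(ωT) + (ẋ₀/ω)·sinh(ωT) ⇒ p·(1 − cosh) = x(T) − x₀·cosh − (ẋ₀/ω)·sinh
numerator   = 0.3180 − (-0.0835)·3.489424 − (0.4702/3.6190)·3.343065 = 0.175018
denominator = 1 − 3.489424 = -2.489424
p = 0.175018 / -2.489424 = -0.0703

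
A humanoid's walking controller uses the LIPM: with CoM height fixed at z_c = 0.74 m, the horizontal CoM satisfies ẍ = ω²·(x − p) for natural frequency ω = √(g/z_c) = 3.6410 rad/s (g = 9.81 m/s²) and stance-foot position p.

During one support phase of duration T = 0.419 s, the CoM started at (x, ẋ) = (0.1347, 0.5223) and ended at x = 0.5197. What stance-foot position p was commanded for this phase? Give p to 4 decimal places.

ωT = 3.6410·0.419 = 1.525579; cosh(ωT) = 2.407650, sinh(ωT) = 2.190155
x(T) = p + (x₀−p)·cosh(ωT) + (ẋ₀/ω)·sinh(ωT) ⇒ p·(1 − cosh) = x(T) − x₀·cosh − (ẋ₀/ω)·sinh
numerator   = 0.5197 − (0.1347)·2.407650 − (0.5223/3.6410)·2.190155 = -0.118787
denominator = 1 − 2.407650 = -1.407650
p = -0.118787 / -1.407650 = 0.0844

p = 0.0844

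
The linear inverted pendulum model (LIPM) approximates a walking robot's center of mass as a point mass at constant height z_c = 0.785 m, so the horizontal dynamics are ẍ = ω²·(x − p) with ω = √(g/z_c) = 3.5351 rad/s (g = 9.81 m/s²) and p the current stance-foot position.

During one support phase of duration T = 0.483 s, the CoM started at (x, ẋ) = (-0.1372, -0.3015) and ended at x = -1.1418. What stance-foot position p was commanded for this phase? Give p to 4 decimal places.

p = 0.2833

ωT = 3.5351·0.483 = 1.707453; cosh(ωT) = 2.848113, sinh(ωT) = 2.666786
x(T) = p + (x₀−p)·cosh(ωT) + (ẋ₀/ω)·sinh(ωT) ⇒ p·(1 − cosh) = x(T) − x₀·cosh − (ẋ₀/ω)·sinh
numerator   = -1.1418 − (-0.1372)·2.848113 − (-0.3015/3.5351)·2.666786 = -0.523595
denominator = 1 − 2.848113 = -1.848113
p = -0.523595 / -1.848113 = 0.2833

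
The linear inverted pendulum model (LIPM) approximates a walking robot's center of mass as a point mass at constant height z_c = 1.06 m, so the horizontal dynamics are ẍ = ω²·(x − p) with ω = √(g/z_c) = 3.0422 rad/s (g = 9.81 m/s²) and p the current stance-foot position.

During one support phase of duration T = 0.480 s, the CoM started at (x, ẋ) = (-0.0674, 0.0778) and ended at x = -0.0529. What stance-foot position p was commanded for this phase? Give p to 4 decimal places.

ωT = 3.0422·0.480 = 1.460256; cosh(ωT) = 2.269619, sinh(ωT) = 2.037443
x(T) = p + (x₀−p)·cosh(ωT) + (ẋ₀/ω)·sinh(ωT) ⇒ p·(1 − cosh) = x(T) − x₀·cosh − (ẋ₀/ω)·sinh
numerator   = -0.0529 − (-0.0674)·2.269619 − (0.0778/3.0422)·2.037443 = 0.047968
denominator = 1 − 2.269619 = -1.269619
p = 0.047968 / -1.269619 = -0.0378

p = -0.0378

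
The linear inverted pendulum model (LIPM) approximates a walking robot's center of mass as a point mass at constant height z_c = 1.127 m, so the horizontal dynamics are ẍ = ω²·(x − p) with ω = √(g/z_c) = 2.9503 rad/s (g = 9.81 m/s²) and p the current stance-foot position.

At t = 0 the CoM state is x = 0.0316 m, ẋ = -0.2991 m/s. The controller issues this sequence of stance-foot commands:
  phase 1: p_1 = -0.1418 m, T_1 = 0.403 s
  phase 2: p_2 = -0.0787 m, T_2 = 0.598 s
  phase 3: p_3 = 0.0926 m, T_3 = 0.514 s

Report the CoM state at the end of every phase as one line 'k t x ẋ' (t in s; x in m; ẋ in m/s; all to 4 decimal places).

1 0.4030 0.0183 0.2254
2 1.0010 0.4291 1.4879
3 1.5150 1.9897 5.7056

phase 1: p=-0.1418, T=0.403, ωT=1.188971, cosh=1.794117, sinh=1.489583; start (x,ẋ)=(0.031600, -0.299100) → end (x,ẋ)=(0.018287, 0.225423)
phase 2: p=-0.0787, T=0.598, ωT=1.764279, cosh=3.004337, sinh=2.833027; start (x,ẋ)=(0.018287, 0.225423) → end (x,ẋ)=(0.429144, 1.487890)
phase 3: p=0.0926, T=0.514, ωT=1.516454, cosh=2.387765, sinh=2.168276; start (x,ẋ)=(0.429144, 1.487890) → end (x,ẋ)=(1.989689, 5.705625)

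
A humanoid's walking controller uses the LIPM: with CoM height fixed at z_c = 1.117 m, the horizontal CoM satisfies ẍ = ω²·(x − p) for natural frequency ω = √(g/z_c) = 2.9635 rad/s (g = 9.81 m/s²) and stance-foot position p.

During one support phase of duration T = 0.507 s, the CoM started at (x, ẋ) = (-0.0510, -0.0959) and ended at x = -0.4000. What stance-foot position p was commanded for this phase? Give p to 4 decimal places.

ωT = 2.9635·0.507 = 1.502494; cosh(ωT) = 2.357728, sinh(ωT) = 2.135154
x(T) = p + (x₀−p)·cosh(ωT) + (ẋ₀/ω)·sinh(ωT) ⇒ p·(1 − cosh) = x(T) − x₀·cosh − (ẋ₀/ω)·sinh
numerator   = -0.4000 − (-0.0510)·2.357728 − (-0.0959/2.9635)·2.135154 = -0.210661
denominator = 1 − 2.357728 = -1.357728
p = -0.210661 / -1.357728 = 0.1552

p = 0.1552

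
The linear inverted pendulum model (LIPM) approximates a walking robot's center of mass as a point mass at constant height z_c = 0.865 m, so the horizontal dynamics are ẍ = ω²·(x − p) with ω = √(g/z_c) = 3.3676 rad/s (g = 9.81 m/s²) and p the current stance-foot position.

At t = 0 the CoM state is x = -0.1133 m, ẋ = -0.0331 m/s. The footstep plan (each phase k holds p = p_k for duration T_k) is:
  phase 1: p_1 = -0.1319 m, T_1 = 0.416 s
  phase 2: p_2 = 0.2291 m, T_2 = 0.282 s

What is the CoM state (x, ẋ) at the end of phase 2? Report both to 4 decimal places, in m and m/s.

x = -0.2599, ẋ = -1.1857

phase 1: p=-0.1319, T=0.416, ωT=1.400922, cosh=2.152654, sinh=1.906285; start (x,ẋ)=(-0.113300, -0.033100) → end (x,ẋ)=(-0.110597, 0.048152)
phase 2: p=0.2291, T=0.282, ωT=0.949663, cosh=1.485855, sinh=1.098984; start (x,ẋ)=(-0.110597, 0.048152) → end (x,ẋ)=(-0.259927, -1.185653)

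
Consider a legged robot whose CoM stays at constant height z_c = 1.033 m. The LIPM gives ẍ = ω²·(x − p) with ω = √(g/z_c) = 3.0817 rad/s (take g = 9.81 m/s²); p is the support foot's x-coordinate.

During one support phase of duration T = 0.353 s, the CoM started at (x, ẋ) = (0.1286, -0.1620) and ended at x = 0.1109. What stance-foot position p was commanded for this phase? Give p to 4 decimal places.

ωT = 3.0817·0.353 = 1.087840; cosh(ωT) = 1.652400, sinh(ωT) = 1.315457
x(T) = p + (x₀−p)·cosh(ωT) + (ẋ₀/ω)·sinh(ωT) ⇒ p·(1 − cosh) = x(T) − x₀·cosh − (ẋ₀/ω)·sinh
numerator   = 0.1109 − (0.1286)·1.652400 − (-0.1620/3.0817)·1.315457 = -0.032447
denominator = 1 − 1.652400 = -0.652400
p = -0.032447 / -0.652400 = 0.0497

p = 0.0497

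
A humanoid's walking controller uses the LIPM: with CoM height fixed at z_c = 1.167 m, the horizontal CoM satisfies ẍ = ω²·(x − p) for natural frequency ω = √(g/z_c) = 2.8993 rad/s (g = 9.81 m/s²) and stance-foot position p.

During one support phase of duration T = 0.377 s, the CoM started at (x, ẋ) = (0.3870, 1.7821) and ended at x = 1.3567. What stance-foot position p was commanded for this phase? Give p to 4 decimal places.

p = 0.1506

ωT = 2.8993·0.377 = 1.093036; cosh(ωT) = 1.659258, sinh(ωT) = 1.324060
x(T) = p + (x₀−p)·cosh(ωT) + (ẋ₀/ω)·sinh(ωT) ⇒ p·(1 − cosh) = x(T) − x₀·cosh − (ẋ₀/ω)·sinh
numerator   = 1.3567 − (0.3870)·1.659258 − (1.7821/2.8993)·1.324060 = -0.099287
denominator = 1 − 1.659258 = -0.659258
p = -0.099287 / -0.659258 = 0.1506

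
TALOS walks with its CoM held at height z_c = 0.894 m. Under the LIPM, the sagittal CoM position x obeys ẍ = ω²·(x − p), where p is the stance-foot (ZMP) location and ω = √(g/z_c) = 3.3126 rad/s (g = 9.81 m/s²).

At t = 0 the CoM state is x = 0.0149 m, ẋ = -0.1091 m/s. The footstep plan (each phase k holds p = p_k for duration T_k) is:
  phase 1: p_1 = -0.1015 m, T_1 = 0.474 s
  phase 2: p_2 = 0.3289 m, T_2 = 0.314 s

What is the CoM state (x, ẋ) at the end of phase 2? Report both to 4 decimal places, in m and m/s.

phase 1: p=-0.1015, T=0.474, ωT=1.570172, cosh=2.507743, sinh=2.299734; start (x,ẋ)=(0.014900, -0.109100) → end (x,ẋ)=(0.114660, 0.613152)
phase 2: p=0.3289, T=0.314, ωT=1.040156, cosh=1.591529, sinh=1.238130; start (x,ẋ)=(0.114660, 0.613152) → end (x,ẋ)=(0.217105, 0.097159)

x = 0.2171, ẋ = 0.0972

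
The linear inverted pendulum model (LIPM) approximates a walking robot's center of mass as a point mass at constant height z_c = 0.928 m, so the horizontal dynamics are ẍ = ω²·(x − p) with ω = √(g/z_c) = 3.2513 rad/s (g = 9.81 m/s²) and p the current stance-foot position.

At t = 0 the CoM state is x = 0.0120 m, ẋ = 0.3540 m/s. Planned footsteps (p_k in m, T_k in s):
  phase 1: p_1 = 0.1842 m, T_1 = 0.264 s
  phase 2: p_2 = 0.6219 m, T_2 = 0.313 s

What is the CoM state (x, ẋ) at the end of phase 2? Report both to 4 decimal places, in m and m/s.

x = -0.2909, ẋ = -2.3134

phase 1: p=0.1842, T=0.264, ωT=0.858343, cosh=1.391556, sinh=0.967692; start (x,ẋ)=(0.012000, 0.354000) → end (x,ẋ)=(0.049936, -0.049175)
phase 2: p=0.6219, T=0.313, ωT=1.017657, cosh=1.564073, sinh=1.202632; start (x,ẋ)=(0.049936, -0.049175) → end (x,ẋ)=(-0.290883, -2.313359)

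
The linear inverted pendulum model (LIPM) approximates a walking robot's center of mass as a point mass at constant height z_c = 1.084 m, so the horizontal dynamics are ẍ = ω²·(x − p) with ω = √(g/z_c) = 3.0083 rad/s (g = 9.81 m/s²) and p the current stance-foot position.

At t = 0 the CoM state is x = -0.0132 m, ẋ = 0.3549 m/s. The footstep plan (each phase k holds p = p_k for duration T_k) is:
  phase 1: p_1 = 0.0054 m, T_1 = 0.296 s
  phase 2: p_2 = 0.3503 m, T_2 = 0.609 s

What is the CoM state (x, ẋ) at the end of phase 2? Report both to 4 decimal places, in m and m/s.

x = -0.0029, ẋ = -0.8694

phase 1: p=0.0054, T=0.296, ωT=0.890457, cosh=1.423355, sinh=1.012887; start (x,ẋ)=(-0.013200, 0.354900) → end (x,ẋ)=(0.098420, 0.448473)
phase 2: p=0.3503, T=0.609, ωT=1.832055, cosh=3.203396, sinh=3.043312; start (x,ẋ)=(0.098420, 0.448473) → end (x,ẋ)=(-0.002880, -0.869377)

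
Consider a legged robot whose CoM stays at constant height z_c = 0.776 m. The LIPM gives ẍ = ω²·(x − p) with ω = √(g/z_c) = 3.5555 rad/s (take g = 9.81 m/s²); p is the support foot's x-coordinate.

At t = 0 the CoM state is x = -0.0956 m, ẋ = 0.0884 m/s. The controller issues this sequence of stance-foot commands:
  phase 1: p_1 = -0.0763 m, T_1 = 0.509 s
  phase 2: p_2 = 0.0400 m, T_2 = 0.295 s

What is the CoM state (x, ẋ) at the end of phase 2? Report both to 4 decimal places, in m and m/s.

phase 1: p=-0.0763, T=0.509, ωT=1.809749, cosh=3.136306, sinh=2.972611; start (x,ẋ)=(-0.095600, 0.088400) → end (x,ẋ)=(-0.062923, 0.073265)
phase 2: p=0.0400, T=0.295, ωT=1.048872, cosh=1.602382, sinh=1.252049; start (x,ẋ)=(-0.062923, 0.073265) → end (x,ẋ)=(-0.099122, -0.340779)

x = -0.0991, ẋ = -0.3408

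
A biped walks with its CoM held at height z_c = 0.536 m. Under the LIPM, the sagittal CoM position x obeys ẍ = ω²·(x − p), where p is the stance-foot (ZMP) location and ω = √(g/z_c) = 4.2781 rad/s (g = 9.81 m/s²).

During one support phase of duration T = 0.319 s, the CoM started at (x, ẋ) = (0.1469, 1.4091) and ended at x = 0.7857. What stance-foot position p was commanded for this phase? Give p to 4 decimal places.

p = 0.1136

ωT = 4.2781·0.319 = 1.364714; cosh(ωT) = 2.085028, sinh(ωT) = 1.829575
x(T) = p + (x₀−p)·cosh(ωT) + (ẋ₀/ω)·sinh(ωT) ⇒ p·(1 − cosh) = x(T) − x₀·cosh − (ẋ₀/ω)·sinh
numerator   = 0.7857 − (0.1469)·2.085028 − (1.4091/4.2781)·1.829575 = -0.123207
denominator = 1 − 2.085028 = -1.085028
p = -0.123207 / -1.085028 = 0.1136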